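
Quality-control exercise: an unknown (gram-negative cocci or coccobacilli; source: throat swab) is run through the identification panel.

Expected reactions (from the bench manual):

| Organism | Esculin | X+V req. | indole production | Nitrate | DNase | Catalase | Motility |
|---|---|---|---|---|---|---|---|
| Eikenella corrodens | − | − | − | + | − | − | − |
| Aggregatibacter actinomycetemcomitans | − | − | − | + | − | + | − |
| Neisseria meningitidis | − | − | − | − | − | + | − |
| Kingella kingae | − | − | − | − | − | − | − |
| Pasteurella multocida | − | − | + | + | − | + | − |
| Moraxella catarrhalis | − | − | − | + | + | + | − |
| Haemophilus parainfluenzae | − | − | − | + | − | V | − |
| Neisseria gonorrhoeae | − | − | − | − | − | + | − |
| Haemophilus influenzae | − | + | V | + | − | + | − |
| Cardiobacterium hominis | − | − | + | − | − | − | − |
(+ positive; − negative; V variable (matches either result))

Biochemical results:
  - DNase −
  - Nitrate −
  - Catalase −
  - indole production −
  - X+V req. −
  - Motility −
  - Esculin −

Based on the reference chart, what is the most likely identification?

Kingella kingae

Motility −: all 10 remaining candidates are consistent.
DNase −: excludes Moraxella catarrhalis — 9 left.
X+V req. −: excludes Haemophilus influenzae — 8 left.
Catalase −: excludes Aggregatibacter actinomycetemcomitans, Neisseria meningitidis, Pasteurella multocida, Neisseria gonorrhoeae — 4 left.
Esculin −: all 4 remaining candidates are consistent.
Nitrate −: excludes Eikenella corrodens, Haemophilus parainfluenzae — 2 left.
indole production −: excludes Cardiobacterium hominis — 1 left.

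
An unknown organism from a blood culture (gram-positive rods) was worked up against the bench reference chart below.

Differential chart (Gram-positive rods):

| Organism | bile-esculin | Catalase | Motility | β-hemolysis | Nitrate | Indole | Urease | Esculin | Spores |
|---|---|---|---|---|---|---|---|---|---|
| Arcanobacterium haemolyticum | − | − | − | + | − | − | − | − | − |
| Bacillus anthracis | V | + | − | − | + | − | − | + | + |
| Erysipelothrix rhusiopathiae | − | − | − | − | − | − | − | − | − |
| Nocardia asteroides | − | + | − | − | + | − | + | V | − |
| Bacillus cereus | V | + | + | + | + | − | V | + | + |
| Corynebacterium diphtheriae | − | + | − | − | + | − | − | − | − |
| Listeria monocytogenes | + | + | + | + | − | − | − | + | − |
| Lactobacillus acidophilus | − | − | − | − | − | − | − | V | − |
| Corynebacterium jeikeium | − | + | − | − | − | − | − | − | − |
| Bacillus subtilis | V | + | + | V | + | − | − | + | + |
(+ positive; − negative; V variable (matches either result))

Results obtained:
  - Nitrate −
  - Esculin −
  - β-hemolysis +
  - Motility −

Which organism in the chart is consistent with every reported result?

Nitrate −: excludes 5 organisms — 5 left.
Motility −: excludes Listeria monocytogenes — 4 left.
Esculin −: all 4 remaining candidates are consistent.
β-hemolysis +: excludes Erysipelothrix rhusiopathiae, Lactobacillus acidophilus, Corynebacterium jeikeium — 1 left.

Arcanobacterium haemolyticum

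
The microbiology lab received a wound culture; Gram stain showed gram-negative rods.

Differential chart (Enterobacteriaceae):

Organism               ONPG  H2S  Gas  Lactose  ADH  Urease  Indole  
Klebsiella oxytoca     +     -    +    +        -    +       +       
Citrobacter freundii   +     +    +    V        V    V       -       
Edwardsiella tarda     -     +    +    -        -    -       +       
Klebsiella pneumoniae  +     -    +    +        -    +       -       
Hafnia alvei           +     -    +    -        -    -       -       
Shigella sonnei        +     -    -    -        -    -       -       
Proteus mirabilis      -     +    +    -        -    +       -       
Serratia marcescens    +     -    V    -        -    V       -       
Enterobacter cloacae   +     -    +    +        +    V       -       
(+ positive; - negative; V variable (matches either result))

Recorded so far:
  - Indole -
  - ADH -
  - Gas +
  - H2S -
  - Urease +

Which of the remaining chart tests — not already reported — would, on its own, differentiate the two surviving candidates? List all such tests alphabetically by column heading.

Gas +: excludes Shigella sonnei — 8 left.
ADH -: excludes Enterobacter cloacae — 7 left.
Urease +: excludes Edwardsiella tarda, Hafnia alvei — 5 left.
H2S -: excludes Citrobacter freundii, Proteus mirabilis — 3 left.
Indole -: excludes Klebsiella oxytoca — 2 left.
Two candidates remain: Klebsiella pneumoniae and Serratia marcescens.
  ONPG: + vs + — same for both, does not separate.
  Lactose: Klebsiella pneumoniae +, Serratia marcescens - — discriminates.

Lactose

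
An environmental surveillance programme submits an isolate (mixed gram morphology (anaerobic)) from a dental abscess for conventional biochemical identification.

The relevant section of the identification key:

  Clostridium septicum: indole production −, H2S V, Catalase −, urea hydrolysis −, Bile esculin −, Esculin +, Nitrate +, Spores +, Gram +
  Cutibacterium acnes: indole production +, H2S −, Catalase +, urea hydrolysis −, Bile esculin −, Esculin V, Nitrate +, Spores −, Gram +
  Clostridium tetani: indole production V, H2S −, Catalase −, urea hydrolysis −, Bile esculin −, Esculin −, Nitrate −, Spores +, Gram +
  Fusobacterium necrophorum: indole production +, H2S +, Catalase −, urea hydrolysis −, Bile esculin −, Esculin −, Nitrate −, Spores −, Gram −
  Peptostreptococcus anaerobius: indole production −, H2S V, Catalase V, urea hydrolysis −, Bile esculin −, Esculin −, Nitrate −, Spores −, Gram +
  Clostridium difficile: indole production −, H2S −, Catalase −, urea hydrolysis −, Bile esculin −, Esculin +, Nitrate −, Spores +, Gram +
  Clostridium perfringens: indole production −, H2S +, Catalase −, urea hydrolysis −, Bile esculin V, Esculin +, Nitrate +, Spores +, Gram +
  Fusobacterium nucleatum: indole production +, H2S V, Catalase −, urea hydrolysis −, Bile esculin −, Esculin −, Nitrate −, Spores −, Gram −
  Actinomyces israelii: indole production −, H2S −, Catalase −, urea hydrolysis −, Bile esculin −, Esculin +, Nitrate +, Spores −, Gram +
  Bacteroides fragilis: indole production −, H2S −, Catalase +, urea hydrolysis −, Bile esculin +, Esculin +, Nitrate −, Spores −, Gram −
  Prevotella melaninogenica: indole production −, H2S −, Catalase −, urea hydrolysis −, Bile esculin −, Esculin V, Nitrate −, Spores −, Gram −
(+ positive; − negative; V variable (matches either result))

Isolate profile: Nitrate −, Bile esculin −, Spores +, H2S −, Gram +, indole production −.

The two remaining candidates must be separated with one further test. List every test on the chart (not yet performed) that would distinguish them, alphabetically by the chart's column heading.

Esculin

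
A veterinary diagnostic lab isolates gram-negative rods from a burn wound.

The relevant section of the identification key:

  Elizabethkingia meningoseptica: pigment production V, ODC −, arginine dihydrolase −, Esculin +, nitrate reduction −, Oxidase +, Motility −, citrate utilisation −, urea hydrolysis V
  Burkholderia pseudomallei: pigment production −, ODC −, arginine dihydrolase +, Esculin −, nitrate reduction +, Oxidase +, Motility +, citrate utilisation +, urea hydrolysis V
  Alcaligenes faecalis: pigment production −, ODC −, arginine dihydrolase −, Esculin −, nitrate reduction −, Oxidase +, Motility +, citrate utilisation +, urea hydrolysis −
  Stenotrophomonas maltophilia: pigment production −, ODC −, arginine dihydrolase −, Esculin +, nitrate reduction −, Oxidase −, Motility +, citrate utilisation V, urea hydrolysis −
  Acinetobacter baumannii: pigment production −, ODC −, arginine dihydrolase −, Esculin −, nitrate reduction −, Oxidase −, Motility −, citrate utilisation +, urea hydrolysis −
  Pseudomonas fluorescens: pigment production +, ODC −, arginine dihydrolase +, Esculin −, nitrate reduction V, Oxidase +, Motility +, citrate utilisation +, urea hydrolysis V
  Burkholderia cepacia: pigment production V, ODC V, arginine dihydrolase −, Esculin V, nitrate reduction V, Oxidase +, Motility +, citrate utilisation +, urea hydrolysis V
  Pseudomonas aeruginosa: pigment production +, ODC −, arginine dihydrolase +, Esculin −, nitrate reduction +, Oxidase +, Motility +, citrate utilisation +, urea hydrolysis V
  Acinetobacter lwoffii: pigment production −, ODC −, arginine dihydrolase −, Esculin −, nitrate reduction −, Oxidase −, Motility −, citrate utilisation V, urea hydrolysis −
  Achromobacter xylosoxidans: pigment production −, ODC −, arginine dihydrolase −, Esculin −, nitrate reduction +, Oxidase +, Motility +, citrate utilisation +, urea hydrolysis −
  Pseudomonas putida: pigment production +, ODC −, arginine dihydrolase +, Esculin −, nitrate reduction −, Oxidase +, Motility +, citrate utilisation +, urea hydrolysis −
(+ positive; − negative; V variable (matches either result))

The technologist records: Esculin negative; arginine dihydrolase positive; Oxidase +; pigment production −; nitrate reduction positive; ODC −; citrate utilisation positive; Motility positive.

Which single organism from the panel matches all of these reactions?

Motility +: excludes Elizabethkingia meningoseptica, Acinetobacter baumannii, Acinetobacter lwoffii — 8 left.
Esculin −: excludes Stenotrophomonas maltophilia — 7 left.
ODC −: all 7 remaining candidates are consistent.
nitrate reduction +: excludes Alcaligenes faecalis, Pseudomonas putida — 5 left.
citrate utilisation +: all 5 remaining candidates are consistent.
arginine dihydrolase +: excludes Burkholderia cepacia, Achromobacter xylosoxidans — 3 left.
Oxidase +: all 3 remaining candidates are consistent.
pigment production −: excludes Pseudomonas fluorescens, Pseudomonas aeruginosa — 1 left.

Burkholderia pseudomallei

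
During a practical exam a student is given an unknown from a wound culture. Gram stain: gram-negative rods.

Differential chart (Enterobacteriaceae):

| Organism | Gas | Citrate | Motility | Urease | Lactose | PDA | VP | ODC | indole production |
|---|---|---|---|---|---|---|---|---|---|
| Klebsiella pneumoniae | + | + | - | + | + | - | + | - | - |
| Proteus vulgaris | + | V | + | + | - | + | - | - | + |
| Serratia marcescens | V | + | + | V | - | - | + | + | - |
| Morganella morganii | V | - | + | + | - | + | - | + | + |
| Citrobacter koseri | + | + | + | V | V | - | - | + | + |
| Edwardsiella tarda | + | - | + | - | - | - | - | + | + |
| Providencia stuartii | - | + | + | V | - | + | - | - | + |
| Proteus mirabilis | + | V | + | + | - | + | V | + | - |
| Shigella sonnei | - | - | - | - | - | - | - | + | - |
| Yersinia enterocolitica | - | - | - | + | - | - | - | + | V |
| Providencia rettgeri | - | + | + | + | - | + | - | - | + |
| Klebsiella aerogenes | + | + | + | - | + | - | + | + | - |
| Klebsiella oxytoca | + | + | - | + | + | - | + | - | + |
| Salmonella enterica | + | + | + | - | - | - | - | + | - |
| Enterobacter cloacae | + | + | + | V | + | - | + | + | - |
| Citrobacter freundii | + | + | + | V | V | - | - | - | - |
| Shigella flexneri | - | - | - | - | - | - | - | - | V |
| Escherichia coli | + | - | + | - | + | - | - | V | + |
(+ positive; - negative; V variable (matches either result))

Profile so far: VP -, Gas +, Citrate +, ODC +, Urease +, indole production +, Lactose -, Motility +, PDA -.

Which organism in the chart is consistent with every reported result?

Citrobacter koseri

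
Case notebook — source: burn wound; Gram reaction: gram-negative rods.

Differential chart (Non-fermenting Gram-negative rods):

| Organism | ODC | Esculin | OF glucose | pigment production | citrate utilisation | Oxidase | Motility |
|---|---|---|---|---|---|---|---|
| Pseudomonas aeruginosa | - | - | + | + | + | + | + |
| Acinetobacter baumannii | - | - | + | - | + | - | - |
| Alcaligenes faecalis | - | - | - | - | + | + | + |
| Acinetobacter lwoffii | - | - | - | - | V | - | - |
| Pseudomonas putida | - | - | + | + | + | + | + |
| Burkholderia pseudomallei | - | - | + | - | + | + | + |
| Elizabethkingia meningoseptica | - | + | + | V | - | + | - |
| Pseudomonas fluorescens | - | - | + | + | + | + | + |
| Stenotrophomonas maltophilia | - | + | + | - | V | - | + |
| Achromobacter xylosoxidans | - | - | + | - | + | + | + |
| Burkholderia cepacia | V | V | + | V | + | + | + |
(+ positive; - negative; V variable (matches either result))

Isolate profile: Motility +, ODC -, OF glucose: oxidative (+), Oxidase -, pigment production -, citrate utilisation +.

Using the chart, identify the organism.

Stenotrophomonas maltophilia

pigment production -: excludes Pseudomonas aeruginosa, Pseudomonas putida, Pseudomonas fluorescens — 8 left.
Oxidase -: excludes 5 organisms — 3 left.
Motility +: excludes Acinetobacter baumannii, Acinetobacter lwoffii — 1 left.
OF glucose +: the one remaining candidate is consistent.
ODC -: the one remaining candidate is consistent.
citrate utilisation +: the one remaining candidate is consistent.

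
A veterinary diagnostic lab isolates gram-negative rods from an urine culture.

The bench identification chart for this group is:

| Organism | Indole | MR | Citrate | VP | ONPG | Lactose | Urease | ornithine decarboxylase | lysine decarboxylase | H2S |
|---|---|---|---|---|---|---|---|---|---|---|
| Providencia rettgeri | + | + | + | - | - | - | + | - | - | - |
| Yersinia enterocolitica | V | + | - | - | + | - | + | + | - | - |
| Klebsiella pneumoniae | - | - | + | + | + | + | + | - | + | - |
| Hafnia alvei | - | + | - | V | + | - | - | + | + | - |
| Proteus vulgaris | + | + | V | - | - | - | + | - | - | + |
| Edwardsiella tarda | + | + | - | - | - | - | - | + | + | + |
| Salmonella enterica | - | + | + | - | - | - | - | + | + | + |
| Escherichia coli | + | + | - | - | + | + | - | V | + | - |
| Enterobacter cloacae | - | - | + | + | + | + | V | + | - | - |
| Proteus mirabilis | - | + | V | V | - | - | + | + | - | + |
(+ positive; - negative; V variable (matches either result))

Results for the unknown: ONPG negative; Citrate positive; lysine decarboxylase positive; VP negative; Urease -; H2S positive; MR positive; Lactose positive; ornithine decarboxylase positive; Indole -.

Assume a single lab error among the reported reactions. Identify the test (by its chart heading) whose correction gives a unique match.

As reported, no row in the chart matches all 10 reactions.
Reversing Citrate → still no organism matches.
Reversing Urease → still no organism matches.
Reversing VP → still no organism matches.
Reversing H2S → still no organism matches.
Reversing Indole → still no organism matches.
Reversing MR → still no organism matches.
Reversing ornithine decarboxylase → still no organism matches.
Reversing lysine decarboxylase → still no organism matches.
Reversing Lactose (to -) → unique match: Salmonella enterica.
Reversing ONPG → still no organism matches.

Lactose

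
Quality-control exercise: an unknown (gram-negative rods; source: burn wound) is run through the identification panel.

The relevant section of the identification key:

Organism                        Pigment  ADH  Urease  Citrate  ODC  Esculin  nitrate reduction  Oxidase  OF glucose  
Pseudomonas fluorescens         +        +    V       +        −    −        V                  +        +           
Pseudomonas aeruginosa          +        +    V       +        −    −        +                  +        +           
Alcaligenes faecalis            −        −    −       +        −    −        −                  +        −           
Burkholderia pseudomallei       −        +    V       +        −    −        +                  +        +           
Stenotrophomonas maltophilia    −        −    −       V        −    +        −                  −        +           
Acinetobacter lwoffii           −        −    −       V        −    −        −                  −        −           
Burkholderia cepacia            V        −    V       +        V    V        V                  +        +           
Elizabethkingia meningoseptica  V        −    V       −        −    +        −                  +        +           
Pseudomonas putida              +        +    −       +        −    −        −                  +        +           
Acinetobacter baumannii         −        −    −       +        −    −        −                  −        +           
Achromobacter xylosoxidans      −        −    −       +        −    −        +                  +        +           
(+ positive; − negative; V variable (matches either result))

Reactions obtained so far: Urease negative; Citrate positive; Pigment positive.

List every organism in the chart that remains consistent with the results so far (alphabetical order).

Burkholderia cepacia, Pseudomonas aeruginosa, Pseudomonas fluorescens, Pseudomonas putida

Urease −: all 11 remaining candidates are consistent.
Citrate +: excludes Elizabethkingia meningoseptica — 10 left.
Pigment +: excludes 6 organisms — 4 left.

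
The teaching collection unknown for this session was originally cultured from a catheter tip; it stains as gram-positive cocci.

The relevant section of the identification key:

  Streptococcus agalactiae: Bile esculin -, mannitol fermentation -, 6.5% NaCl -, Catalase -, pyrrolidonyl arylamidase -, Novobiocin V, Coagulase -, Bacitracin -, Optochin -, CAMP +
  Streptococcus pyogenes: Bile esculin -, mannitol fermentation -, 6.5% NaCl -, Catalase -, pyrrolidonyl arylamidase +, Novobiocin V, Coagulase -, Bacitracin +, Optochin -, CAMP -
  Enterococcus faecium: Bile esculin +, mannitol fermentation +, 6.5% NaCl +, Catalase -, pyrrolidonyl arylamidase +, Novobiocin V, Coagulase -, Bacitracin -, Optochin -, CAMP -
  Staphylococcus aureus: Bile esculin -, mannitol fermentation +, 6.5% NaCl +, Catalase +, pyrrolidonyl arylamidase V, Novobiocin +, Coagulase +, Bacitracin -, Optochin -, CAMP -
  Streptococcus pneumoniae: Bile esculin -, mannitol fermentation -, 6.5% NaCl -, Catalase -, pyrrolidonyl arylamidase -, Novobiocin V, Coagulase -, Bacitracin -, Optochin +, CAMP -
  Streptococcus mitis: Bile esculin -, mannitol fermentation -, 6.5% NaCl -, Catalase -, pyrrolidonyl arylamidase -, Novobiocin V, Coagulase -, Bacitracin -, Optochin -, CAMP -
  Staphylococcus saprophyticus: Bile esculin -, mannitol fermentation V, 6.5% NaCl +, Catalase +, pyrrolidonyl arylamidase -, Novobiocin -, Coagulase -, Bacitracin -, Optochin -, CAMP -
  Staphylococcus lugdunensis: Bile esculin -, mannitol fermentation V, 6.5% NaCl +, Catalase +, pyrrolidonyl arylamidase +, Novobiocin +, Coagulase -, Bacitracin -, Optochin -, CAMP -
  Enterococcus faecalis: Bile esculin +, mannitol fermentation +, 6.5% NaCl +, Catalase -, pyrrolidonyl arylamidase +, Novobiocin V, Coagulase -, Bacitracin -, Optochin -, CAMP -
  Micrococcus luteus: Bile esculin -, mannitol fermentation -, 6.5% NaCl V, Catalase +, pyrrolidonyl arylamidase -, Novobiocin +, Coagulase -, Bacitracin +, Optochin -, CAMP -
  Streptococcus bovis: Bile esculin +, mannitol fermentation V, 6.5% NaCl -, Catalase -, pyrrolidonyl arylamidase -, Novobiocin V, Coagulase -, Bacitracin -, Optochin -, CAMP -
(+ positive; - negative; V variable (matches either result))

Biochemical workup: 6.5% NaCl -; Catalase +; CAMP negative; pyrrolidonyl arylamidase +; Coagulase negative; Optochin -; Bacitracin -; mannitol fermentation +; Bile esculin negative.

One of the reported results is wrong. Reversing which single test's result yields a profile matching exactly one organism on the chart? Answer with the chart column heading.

6.5% NaCl

As reported, no row in the chart matches all 9 reactions.
Reversing Bacitracin → still no organism matches.
Reversing Optochin → still no organism matches.
Reversing pyrrolidonyl arylamidase → still no organism matches.
Reversing mannitol fermentation → still no organism matches.
Reversing CAMP → still no organism matches.
Reversing Bile esculin → still no organism matches.
Reversing 6.5% NaCl (to +) → unique match: Staphylococcus lugdunensis.
Reversing Coagulase → still no organism matches.
Reversing Catalase → still no organism matches.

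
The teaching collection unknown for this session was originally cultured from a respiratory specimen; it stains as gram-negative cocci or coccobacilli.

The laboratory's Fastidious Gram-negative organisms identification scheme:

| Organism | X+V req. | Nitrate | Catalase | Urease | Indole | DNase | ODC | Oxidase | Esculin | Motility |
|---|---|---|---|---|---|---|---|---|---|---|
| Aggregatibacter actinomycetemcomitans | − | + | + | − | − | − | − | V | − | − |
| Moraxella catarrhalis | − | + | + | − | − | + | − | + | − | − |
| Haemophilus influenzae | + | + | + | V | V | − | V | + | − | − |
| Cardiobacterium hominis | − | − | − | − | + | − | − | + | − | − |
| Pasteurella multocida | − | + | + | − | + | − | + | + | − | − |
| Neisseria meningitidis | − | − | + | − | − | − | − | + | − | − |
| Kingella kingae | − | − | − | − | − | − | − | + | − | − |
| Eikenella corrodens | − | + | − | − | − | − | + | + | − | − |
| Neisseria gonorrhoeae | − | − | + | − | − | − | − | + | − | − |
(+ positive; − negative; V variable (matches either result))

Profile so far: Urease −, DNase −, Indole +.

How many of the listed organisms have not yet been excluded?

Indole +: excludes 6 organisms — 3 left.
DNase −: all 3 remaining candidates are consistent.
Urease −: all 3 remaining candidates are consistent.
Still consistent: Cardiobacterium hominis, Haemophilus influenzae, Pasteurella multocida.

3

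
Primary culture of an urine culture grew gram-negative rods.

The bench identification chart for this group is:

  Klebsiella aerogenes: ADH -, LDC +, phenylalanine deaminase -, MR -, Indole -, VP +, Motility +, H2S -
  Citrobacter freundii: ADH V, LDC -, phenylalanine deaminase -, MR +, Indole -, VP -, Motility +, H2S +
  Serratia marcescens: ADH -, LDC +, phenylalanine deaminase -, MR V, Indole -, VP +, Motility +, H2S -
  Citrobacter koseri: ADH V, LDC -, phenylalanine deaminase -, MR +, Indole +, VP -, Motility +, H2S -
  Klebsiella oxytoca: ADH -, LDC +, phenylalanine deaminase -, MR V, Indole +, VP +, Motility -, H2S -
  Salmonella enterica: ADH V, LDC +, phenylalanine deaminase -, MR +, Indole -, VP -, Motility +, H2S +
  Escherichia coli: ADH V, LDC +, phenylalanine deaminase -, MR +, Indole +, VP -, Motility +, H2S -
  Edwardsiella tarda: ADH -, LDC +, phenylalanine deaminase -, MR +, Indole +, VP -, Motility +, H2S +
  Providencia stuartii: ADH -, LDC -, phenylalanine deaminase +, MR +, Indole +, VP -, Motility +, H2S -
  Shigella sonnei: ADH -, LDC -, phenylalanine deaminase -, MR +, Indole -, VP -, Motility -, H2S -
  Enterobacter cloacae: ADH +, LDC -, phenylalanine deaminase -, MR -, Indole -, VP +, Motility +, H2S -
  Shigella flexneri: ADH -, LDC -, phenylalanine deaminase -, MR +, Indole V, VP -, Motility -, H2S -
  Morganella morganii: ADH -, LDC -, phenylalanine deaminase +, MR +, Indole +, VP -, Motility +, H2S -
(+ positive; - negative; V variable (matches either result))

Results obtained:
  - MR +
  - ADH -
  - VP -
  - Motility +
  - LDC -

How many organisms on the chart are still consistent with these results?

4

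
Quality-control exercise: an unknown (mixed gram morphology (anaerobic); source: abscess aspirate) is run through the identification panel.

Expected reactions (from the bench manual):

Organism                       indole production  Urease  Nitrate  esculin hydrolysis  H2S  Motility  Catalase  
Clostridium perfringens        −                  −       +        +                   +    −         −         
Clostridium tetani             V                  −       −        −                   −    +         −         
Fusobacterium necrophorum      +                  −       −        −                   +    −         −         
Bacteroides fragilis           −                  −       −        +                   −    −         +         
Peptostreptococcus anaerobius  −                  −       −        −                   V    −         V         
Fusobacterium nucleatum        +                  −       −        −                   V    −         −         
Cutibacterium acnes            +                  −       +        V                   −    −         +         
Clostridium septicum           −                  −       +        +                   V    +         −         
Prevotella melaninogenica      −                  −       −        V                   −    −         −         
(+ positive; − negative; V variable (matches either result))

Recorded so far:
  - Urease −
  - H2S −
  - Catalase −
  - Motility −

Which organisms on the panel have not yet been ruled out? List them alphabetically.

Fusobacterium nucleatum, Peptostreptococcus anaerobius, Prevotella melaninogenica

Catalase −: excludes Bacteroides fragilis, Cutibacterium acnes — 7 left.
Motility −: excludes Clostridium tetani, Clostridium septicum — 5 left.
Urease −: all 5 remaining candidates are consistent.
H2S −: excludes Clostridium perfringens, Fusobacterium necrophorum — 3 left.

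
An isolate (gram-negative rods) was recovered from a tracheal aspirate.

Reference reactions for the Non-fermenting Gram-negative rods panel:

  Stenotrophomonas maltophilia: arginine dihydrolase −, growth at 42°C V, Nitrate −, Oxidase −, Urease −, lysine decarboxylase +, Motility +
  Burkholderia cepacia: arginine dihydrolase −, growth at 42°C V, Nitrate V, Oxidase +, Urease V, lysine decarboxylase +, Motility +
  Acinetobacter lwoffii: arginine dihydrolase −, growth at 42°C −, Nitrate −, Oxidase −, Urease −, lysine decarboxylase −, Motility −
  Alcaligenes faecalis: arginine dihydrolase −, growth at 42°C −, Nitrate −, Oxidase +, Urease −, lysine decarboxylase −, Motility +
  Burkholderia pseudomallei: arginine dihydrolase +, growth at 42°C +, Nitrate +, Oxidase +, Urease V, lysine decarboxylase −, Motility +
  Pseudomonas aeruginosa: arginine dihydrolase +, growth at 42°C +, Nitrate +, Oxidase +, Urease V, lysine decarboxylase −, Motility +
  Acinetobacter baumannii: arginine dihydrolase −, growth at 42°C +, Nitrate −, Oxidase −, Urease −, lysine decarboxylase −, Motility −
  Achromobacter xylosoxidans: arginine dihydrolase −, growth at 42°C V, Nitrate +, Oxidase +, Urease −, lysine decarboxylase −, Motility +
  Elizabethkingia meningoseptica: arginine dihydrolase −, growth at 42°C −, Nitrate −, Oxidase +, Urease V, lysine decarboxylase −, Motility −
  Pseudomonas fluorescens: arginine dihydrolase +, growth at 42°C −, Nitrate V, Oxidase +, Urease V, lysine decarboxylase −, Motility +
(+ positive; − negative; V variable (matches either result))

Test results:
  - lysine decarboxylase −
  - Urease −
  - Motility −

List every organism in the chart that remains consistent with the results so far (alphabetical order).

Acinetobacter baumannii, Acinetobacter lwoffii, Elizabethkingia meningoseptica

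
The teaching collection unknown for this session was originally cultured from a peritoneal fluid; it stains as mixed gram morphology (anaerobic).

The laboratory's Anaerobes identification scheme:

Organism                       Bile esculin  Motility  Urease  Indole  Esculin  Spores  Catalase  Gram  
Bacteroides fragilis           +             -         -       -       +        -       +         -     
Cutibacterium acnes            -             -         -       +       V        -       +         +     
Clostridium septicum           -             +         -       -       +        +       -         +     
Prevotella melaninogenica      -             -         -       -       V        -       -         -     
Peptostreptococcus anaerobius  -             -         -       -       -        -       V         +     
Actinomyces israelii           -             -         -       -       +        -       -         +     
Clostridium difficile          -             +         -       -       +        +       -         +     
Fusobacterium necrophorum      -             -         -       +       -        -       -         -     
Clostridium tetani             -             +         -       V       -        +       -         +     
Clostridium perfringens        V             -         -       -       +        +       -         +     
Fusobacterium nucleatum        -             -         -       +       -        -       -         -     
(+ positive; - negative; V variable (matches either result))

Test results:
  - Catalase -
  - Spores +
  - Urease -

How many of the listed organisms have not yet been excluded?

Catalase -: excludes Bacteroides fragilis, Cutibacterium acnes — 9 left.
Urease -: all 9 remaining candidates are consistent.
Spores +: excludes 5 organisms — 4 left.
Still consistent: Clostridium difficile, Clostridium perfringens, Clostridium septicum, Clostridium tetani.

4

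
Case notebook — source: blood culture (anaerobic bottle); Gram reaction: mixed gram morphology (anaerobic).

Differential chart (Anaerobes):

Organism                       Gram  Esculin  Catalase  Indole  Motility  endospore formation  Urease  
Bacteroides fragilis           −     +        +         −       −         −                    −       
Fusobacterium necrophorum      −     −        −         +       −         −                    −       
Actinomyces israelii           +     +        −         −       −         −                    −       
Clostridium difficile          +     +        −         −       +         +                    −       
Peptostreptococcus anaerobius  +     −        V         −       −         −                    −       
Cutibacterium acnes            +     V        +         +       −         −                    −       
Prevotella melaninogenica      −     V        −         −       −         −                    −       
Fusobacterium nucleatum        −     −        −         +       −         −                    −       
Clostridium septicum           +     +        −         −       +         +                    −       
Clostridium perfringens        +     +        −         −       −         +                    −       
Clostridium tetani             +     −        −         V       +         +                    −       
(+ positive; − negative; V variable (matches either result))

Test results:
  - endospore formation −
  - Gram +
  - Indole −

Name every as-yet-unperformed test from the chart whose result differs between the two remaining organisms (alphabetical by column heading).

Esculin

Indole −: excludes Fusobacterium necrophorum, Cutibacterium acnes, Fusobacterium nucleatum — 8 left.
endospore formation −: excludes Clostridium difficile, Clostridium septicum, Clostridium perfringens, Clostridium tetani — 4 left.
Gram +: excludes Bacteroides fragilis, Prevotella melaninogenica — 2 left.
Two candidates remain: Actinomyces israelii and Peptostreptococcus anaerobius.
  Esculin: Actinomyces israelii +, Peptostreptococcus anaerobius − — discriminates.
  Catalase: − vs V — variable for at least one, does not separate.
  Motility: − vs − — same for both, does not separate.
  Urease: − vs − — same for both, does not separate.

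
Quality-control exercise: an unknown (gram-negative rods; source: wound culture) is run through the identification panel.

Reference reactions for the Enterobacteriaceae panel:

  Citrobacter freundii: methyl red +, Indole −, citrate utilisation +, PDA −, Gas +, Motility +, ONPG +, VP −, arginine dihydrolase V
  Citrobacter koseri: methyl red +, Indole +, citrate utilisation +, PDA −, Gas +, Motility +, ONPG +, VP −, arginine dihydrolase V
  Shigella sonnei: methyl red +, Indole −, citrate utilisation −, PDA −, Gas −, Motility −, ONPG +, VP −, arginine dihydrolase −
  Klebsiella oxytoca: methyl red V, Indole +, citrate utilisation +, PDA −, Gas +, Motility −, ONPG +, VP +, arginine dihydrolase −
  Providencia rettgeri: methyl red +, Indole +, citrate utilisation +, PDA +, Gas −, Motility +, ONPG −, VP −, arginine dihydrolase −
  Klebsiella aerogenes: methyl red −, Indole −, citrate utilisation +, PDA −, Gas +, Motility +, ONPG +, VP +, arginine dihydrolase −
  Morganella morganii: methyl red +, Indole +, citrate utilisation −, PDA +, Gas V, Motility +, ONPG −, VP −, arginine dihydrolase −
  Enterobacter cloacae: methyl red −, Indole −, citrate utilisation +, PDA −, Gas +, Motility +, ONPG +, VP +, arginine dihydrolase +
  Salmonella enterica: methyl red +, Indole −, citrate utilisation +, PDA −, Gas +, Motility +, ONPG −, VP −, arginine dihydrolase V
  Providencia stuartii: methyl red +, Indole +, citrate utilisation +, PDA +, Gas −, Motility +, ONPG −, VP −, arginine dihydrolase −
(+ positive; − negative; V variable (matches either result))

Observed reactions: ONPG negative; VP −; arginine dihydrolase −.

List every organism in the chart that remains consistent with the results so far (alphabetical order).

Morganella morganii, Providencia rettgeri, Providencia stuartii, Salmonella enterica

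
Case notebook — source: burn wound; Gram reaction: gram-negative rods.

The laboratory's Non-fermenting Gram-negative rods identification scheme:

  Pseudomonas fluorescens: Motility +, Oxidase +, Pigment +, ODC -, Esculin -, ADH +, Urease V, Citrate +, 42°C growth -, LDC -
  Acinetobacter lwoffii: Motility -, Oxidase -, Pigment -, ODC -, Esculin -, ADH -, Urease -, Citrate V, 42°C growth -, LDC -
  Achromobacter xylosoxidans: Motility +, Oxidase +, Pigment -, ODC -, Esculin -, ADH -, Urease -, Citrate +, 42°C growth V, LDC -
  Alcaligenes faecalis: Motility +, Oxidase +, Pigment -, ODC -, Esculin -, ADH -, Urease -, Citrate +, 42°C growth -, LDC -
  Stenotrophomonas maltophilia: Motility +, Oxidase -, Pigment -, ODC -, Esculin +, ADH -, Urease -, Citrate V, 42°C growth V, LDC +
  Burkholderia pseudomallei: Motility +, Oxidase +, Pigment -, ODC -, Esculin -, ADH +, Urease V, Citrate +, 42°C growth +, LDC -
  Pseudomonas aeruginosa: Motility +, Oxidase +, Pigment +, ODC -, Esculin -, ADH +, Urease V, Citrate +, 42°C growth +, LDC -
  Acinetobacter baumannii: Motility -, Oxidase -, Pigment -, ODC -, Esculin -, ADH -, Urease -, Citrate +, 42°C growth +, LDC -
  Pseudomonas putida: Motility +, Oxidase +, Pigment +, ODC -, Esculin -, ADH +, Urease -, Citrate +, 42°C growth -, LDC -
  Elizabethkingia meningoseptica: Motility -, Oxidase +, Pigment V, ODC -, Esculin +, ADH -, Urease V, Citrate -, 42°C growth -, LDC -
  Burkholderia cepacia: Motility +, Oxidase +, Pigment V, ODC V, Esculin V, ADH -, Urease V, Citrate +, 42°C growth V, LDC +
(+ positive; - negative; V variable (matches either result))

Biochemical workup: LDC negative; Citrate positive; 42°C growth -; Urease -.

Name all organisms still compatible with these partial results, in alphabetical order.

Achromobacter xylosoxidans, Acinetobacter lwoffii, Alcaligenes faecalis, Pseudomonas fluorescens, Pseudomonas putida

Urease -: all 11 remaining candidates are consistent.
Citrate +: excludes Elizabethkingia meningoseptica — 10 left.
LDC -: excludes Stenotrophomonas maltophilia, Burkholderia cepacia — 8 left.
42°C growth -: excludes Burkholderia pseudomallei, Pseudomonas aeruginosa, Acinetobacter baumannii — 5 left.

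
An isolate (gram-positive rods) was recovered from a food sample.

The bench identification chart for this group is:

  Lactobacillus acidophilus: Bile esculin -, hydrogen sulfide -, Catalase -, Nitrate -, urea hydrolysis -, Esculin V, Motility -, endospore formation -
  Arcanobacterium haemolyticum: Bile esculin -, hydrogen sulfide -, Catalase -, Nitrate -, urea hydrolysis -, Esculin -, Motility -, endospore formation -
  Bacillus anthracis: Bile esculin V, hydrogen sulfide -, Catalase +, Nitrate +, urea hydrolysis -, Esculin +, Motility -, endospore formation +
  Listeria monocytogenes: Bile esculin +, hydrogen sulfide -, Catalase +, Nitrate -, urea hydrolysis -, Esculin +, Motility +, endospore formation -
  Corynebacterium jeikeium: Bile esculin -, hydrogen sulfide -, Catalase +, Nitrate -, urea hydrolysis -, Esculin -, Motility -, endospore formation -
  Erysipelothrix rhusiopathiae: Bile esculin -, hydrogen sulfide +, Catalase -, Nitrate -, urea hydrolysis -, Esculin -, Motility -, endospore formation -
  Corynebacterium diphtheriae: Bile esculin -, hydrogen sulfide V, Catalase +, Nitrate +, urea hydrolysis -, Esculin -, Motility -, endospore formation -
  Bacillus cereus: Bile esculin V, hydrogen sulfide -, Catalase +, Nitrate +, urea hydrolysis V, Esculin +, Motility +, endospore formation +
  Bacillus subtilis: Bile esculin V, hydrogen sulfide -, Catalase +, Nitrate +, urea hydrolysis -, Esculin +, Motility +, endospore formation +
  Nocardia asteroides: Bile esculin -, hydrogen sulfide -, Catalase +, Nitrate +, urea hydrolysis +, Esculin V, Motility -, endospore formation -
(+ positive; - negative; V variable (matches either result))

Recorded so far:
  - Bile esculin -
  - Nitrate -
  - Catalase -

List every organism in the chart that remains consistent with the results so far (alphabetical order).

Arcanobacterium haemolyticum, Erysipelothrix rhusiopathiae, Lactobacillus acidophilus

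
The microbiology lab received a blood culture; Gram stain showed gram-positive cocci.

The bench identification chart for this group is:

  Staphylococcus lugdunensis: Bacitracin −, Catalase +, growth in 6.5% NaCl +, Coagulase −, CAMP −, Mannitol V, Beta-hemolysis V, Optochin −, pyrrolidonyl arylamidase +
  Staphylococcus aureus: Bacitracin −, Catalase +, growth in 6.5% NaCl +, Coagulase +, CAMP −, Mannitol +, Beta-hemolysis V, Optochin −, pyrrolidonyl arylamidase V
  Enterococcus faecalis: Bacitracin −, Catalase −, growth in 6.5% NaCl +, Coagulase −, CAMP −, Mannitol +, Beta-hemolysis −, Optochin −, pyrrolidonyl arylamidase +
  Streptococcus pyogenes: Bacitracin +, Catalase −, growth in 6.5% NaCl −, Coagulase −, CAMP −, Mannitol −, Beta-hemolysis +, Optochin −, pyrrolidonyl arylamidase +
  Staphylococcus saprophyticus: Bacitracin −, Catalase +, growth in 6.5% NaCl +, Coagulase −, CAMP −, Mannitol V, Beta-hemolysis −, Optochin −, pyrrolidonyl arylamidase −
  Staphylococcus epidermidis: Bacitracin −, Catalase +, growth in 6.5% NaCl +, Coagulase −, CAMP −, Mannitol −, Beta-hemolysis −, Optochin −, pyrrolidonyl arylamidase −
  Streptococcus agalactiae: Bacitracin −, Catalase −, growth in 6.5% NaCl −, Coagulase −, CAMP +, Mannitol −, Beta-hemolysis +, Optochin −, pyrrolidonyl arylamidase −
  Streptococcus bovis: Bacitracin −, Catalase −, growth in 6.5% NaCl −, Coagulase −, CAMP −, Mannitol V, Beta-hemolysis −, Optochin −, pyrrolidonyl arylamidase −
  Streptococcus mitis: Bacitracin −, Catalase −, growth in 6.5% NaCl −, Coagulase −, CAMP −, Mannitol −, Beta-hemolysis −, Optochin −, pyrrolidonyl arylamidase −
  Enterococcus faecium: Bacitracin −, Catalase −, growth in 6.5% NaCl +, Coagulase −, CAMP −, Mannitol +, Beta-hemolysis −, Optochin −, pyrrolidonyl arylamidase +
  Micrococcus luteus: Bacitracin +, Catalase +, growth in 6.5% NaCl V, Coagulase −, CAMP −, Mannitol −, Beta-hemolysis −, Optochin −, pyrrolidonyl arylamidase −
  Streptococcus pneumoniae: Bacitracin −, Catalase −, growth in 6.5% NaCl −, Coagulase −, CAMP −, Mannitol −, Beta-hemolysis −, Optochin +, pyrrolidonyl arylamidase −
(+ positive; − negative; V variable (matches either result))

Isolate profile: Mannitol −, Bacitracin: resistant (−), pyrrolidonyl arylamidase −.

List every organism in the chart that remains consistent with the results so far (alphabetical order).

Staphylococcus epidermidis, Staphylococcus saprophyticus, Streptococcus agalactiae, Streptococcus bovis, Streptococcus mitis, Streptococcus pneumoniae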